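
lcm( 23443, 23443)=23443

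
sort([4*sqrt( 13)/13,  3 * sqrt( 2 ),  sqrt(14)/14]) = [sqrt( 14 )/14, 4* sqrt( 13)/13, 3*sqrt ( 2)]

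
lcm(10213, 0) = 0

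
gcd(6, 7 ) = 1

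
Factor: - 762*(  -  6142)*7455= 2^2*3^2*5^1*7^1*37^1*71^1*83^1 * 127^1 = 34890920820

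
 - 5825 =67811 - 73636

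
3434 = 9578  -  6144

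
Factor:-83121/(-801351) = 3^( - 1)*103^1*331^( - 1)= 103/993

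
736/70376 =92/8797 =0.01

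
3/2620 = 3/2620 = 0.00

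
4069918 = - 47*( - 86594) 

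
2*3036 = 6072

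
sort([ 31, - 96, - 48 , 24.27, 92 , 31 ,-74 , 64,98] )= [-96, - 74, - 48, 24.27,31, 31, 64,92, 98 ]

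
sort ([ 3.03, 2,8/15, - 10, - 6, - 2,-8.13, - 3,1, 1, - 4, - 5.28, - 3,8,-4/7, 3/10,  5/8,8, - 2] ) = [ - 10, - 8.13, - 6, - 5.28, - 4, - 3, - 3, - 2, - 2, -4/7, 3/10 , 8/15 , 5/8,  1, 1, 2, 3.03,8,8] 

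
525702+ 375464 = 901166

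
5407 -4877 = 530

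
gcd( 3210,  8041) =1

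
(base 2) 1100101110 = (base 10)814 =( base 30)R4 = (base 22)1f0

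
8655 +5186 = 13841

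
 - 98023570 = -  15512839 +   -  82510731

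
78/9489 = 26/3163 = 0.01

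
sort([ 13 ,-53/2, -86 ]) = [ - 86, - 53/2, 13] 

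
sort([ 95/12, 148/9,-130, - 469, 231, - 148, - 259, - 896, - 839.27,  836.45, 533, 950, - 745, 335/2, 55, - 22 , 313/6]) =[ - 896, - 839.27 , - 745, - 469, - 259, - 148 , -130, - 22,95/12, 148/9 , 313/6, 55,335/2,231, 533,836.45, 950] 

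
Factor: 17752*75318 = 1337045136 = 2^4*3^1*7^1*317^1* 12553^1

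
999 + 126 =1125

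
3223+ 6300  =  9523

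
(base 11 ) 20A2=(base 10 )2774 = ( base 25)4AO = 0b101011010110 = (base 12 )1732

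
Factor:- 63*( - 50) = 2^1 * 3^2*5^2 * 7^1 =3150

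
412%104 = 100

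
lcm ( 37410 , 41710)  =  3628770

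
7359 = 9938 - 2579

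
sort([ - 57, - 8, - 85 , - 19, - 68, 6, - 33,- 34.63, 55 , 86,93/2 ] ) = [ - 85,-68, - 57 , - 34.63, - 33,-19, - 8 , 6,  93/2,55, 86]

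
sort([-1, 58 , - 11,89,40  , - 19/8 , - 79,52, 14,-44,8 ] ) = [  -  79, - 44, - 11, - 19/8, - 1,8, 14,40,  52, 58,89 ]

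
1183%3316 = 1183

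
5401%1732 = 205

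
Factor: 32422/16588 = 43/22 =2^( - 1)*11^( - 1)*43^1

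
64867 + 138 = 65005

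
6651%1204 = 631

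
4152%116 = 92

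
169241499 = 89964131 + 79277368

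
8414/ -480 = - 4207/240 = -17.53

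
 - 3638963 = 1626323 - 5265286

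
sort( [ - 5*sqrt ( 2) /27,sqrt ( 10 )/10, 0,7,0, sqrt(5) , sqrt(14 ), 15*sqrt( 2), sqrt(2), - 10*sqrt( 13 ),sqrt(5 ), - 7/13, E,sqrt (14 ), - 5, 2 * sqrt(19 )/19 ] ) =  [ - 10*sqrt( 13 ), - 5, - 7/13, - 5 * sqrt(2 ) /27, 0,0,sqrt(10 ) /10, 2*sqrt( 19)/19,  sqrt( 2) , sqrt(5), sqrt( 5), E, sqrt ( 14) , sqrt(14 ),  7, 15*sqrt (2 ) ] 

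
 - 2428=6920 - 9348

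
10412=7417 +2995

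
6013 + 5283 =11296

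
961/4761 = 961/4761 =0.20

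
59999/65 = 923 + 4/65= 923.06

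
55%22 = 11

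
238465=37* 6445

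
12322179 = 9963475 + 2358704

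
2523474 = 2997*842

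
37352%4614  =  440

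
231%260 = 231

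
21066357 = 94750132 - 73683775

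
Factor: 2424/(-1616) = -2^( - 1)*3^1  =  - 3/2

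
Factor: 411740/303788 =595/439 = 5^1 * 7^1*17^1*439^(-1) 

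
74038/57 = 74038/57 = 1298.91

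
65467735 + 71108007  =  136575742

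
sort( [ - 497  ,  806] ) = [- 497,  806]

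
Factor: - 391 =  - 17^1 * 23^1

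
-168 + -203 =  - 371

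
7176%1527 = 1068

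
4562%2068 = 426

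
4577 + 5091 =9668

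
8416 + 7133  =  15549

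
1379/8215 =1379/8215 = 0.17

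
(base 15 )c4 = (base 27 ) 6m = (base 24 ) 7G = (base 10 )184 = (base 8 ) 270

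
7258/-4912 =-3629/2456 = - 1.48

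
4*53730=214920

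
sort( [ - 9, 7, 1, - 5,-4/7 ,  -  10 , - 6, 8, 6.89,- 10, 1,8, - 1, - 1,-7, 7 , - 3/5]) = [-10,  -  10, - 9,- 7, - 6,-5,-1, - 1,-3/5,  -  4/7, 1 , 1,6.89, 7,  7,8, 8 ]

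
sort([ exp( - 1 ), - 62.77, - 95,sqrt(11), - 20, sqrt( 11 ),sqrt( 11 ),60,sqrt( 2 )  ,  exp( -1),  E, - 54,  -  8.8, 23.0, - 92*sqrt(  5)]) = [ - 92*sqrt( 5), - 95, - 62.77,-54, - 20, - 8.8,exp ( - 1 ), exp( - 1) , sqrt(2 ),  E , sqrt( 11 ),sqrt( 11 ),sqrt ( 11 ),23.0,60]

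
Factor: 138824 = 2^3*7^1  *  37^1 * 67^1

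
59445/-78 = - 19815/26 =-762.12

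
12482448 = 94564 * 132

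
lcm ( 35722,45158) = 2393374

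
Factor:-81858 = -2^1*3^1*7^1*1949^1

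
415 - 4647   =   - 4232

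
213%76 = 61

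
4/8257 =4/8257 = 0.00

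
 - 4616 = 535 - 5151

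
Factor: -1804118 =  - 2^1*929^1 * 971^1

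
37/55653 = 37/55653 = 0.00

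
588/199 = 588/199 = 2.95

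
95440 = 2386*40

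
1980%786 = 408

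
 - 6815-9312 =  - 16127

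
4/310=2/155  =  0.01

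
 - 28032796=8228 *(  -  3407)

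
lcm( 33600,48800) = 2049600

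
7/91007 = 1/13001 = 0.00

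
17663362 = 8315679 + 9347683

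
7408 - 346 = 7062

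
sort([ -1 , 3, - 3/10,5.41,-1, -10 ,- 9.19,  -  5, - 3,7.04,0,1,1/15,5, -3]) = [  -  10,  -  9.19, - 5,-3, - 3,-1, - 1, - 3/10, 0,1/15  ,  1,3 , 5 , 5.41,7.04] 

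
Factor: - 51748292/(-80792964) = 12937073/20198241 = 3^(-4)*7^(-3)*727^( - 1 )*2063^1*6271^1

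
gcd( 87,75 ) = 3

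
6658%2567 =1524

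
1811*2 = 3622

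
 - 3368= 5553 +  - 8921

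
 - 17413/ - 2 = 8706 + 1/2= 8706.50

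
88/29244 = 22/7311 = 0.00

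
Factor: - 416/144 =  - 2^1*3^( - 2 )*13^1 = - 26/9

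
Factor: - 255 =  - 3^1*5^1* 17^1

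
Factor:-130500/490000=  - 261/980 = -  2^(-2 ) *3^2 * 5^( - 1) * 7^ (-2)*29^1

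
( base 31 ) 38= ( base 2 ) 1100101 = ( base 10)101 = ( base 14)73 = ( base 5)401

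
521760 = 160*3261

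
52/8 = 6 + 1/2 = 6.50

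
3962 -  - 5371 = 9333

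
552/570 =92/95=0.97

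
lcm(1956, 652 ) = 1956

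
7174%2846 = 1482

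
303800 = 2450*124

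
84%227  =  84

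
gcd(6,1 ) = 1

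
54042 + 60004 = 114046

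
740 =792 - 52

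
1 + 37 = 38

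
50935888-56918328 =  - 5982440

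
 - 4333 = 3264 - 7597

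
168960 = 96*1760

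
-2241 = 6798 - 9039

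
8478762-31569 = 8447193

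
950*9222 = 8760900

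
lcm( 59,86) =5074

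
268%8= 4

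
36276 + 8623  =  44899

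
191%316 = 191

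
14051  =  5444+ 8607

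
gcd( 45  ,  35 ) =5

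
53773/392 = 137 + 69/392 = 137.18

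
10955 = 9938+1017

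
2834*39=110526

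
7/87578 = 7/87578 = 0.00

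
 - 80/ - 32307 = 80/32307 = 0.00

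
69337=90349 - 21012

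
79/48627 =79/48627 = 0.00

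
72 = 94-22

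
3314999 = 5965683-2650684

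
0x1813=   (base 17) 1459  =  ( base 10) 6163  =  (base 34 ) 5b9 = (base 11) 46A3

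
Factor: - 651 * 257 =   -  3^1*7^1*31^1  *  257^1 = - 167307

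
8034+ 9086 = 17120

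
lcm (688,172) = 688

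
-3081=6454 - 9535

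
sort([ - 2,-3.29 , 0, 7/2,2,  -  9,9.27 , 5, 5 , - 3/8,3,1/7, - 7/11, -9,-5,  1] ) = [ - 9, - 9,- 5,- 3.29, - 2, - 7/11, -3/8, 0, 1/7, 1,  2, 3, 7/2,5,5,  9.27] 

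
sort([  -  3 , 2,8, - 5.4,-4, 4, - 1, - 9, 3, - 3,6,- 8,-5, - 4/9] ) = [- 9, - 8, - 5.4 , - 5, - 4, - 3,-3 ,-1,-4/9, 2, 3,4,  6,8] 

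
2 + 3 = 5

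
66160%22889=20382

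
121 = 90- - 31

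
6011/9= 6011/9 = 667.89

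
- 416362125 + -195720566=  -612082691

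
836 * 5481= 4582116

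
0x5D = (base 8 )135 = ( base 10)93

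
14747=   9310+5437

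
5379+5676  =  11055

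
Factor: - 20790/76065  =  -2^1 * 3^2*7^1*461^(-1) = -126/461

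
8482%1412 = 10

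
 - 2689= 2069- 4758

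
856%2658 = 856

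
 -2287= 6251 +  - 8538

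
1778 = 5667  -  3889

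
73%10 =3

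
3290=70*47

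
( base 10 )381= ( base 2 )101111101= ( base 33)bi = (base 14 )1D3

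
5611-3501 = 2110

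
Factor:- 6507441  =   - 3^2*723049^1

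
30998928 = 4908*6316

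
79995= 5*15999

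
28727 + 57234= 85961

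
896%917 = 896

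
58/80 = 29/40= 0.72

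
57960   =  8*7245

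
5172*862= 4458264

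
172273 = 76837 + 95436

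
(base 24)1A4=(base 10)820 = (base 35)nf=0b1100110100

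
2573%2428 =145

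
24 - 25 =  - 1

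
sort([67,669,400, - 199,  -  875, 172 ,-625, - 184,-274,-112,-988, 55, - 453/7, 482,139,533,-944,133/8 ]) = [ - 988, - 944, - 875, - 625  ,-274 , - 199,-184,-112,-453/7,  133/8,55, 67,139,172,400,482,  533, 669] 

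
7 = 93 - 86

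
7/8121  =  7/8121   =  0.00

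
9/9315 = 1/1035 = 0.00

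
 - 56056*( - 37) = 2074072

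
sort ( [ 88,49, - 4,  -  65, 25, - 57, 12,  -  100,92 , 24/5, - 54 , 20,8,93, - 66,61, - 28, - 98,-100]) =[-100, - 100, - 98, - 66, -65, - 57, - 54, - 28,-4,24/5, 8,12,20,25,49,61,88,92,93]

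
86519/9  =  86519/9  =  9613.22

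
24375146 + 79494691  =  103869837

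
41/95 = 41/95 = 0.43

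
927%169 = 82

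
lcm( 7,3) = 21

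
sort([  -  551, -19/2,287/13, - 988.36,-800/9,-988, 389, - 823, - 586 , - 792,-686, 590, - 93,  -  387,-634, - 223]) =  [  -  988.36,- 988, - 823 , - 792, - 686,-634, - 586,-551, - 387, - 223,-93, - 800/9 , - 19/2, 287/13,389, 590] 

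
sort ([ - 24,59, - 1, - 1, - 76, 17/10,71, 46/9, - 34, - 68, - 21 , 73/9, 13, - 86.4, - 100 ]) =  [ - 100, - 86.4, - 76, - 68, -34 , - 24, - 21, - 1, - 1 , 17/10,  46/9, 73/9,13, 59,71 ]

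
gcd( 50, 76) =2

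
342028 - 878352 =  - 536324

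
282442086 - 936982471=-654540385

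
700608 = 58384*12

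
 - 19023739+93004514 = 73980775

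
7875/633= 12+93/211 = 12.44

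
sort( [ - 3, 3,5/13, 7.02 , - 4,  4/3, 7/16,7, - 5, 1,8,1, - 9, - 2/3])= [  -  9, - 5, - 4, - 3, - 2/3,  5/13,7/16, 1,1, 4/3, 3,7,  7.02,8 ]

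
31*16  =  496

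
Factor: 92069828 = 2^2*23^1*373^1*2683^1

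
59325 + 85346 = 144671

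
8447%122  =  29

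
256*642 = 164352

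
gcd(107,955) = 1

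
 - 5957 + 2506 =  - 3451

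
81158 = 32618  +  48540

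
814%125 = 64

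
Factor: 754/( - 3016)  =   - 2^( - 2)  =  - 1/4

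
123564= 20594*6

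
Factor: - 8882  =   - 2^1*4441^1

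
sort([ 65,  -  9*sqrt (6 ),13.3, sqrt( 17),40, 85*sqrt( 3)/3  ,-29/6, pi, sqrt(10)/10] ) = [ - 9*sqrt (6),-29/6 , sqrt( 10 ) /10,pi,sqrt( 17 ), 13.3 , 40, 85*sqrt( 3)/3,65]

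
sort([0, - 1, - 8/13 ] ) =[- 1, - 8/13,0 ]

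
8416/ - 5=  - 1684 + 4/5 = - 1683.20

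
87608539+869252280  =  956860819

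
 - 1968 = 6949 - 8917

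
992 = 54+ 938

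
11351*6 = 68106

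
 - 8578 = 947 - 9525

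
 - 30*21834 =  - 655020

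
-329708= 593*(-556 )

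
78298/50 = 1565 + 24/25 = 1565.96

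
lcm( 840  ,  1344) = 6720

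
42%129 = 42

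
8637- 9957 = - 1320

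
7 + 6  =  13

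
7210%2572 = 2066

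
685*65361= 44772285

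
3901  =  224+3677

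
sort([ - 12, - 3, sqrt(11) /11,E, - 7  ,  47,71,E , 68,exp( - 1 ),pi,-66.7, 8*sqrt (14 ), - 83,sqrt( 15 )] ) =[  -  83, -66.7,-12,-7, - 3,sqrt(11 ) /11,exp( - 1),E,E,pi, sqrt( 15), 8 * sqrt(14), 47,68,71]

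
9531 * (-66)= -629046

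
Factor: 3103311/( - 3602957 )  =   - 3^1*41^( - 1)*433^1  *2389^1 *87877^( - 1 ) 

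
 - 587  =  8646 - 9233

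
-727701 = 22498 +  -750199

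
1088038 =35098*31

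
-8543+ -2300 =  - 10843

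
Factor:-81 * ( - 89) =7209 = 3^4*89^1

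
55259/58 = 55259/58 = 952.74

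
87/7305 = 29/2435 = 0.01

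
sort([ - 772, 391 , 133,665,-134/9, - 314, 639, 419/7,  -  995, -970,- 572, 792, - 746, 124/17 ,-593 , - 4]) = [ - 995,-970 , - 772,-746 ,-593, - 572, - 314 ,  -  134/9, - 4, 124/17, 419/7 , 133, 391,639,665, 792 ]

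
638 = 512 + 126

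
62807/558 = 62807/558 = 112.56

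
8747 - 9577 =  - 830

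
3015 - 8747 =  - 5732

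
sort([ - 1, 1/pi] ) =[- 1,1/pi ] 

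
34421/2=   17210 + 1/2  =  17210.50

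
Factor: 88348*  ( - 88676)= - 2^4*7^1*13^1*1699^1*3167^1 = - 7834347248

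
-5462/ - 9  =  5462/9= 606.89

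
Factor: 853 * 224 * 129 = 24648288 = 2^5*  3^1 * 7^1 * 43^1*853^1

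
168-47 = 121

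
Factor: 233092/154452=58273/38613 = 3^( - 1 )*19^1*61^(-1 )*211^( - 1) *3067^1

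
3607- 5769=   -  2162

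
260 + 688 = 948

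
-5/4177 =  -1  +  4172/4177 = -0.00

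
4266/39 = 1422/13 = 109.38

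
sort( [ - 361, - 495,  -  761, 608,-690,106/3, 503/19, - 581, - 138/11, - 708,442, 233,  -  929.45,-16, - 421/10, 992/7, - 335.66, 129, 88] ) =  [-929.45, - 761, - 708, - 690,- 581, - 495, - 361,-335.66, - 421/10, - 16, -138/11, 503/19,106/3,88,129, 992/7, 233,  442,608 ] 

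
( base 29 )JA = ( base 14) 2C1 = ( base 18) 1D3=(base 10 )561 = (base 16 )231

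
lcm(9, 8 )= 72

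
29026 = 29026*1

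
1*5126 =5126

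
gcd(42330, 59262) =8466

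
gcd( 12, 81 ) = 3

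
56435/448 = 56435/448 = 125.97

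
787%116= 91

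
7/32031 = 7/32031=0.00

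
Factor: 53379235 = 5^1*7^1*13^1*17^1*67^1*103^1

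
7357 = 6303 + 1054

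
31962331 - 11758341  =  20203990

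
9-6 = 3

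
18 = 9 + 9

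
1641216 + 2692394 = 4333610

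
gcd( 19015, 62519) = 1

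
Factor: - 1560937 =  - 7^1*222991^1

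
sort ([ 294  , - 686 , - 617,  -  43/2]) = [ - 686, - 617, - 43/2,294] 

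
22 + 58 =80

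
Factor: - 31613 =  - 101^1*313^1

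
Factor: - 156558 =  - 2^1*3^1*97^1*269^1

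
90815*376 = 34146440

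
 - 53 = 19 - 72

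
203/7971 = 203/7971 = 0.03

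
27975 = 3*9325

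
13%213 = 13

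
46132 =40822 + 5310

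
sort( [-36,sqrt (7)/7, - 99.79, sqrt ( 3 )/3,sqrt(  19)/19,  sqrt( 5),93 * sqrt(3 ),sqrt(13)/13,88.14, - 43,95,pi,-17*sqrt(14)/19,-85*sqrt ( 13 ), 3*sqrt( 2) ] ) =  [-85*sqrt (13) ,-99.79,  -  43, - 36, - 17*sqrt(14)/19 , sqrt ( 19 ) /19, sqrt(13) /13,sqrt (7 )/7, sqrt(3 ) /3, sqrt( 5),  pi, 3 * sqrt (2 ),88.14,95,93 *sqrt( 3)] 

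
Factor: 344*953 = 327832 = 2^3*43^1 * 953^1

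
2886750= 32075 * 90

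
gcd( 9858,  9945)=3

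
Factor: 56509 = 56509^1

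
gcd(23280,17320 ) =40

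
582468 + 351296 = 933764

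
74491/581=74491/581 = 128.21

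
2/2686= 1/1343 = 0.00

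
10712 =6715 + 3997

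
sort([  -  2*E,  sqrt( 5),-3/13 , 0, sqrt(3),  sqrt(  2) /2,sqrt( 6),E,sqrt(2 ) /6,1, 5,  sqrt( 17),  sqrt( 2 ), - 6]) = [ - 6,-2 * E, - 3/13, 0,sqrt (2) /6,sqrt( 2)/2,1, sqrt( 2 ), sqrt(3 ),  sqrt( 5),sqrt( 6 ),  E,sqrt (17 ),  5 ]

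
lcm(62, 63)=3906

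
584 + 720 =1304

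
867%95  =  12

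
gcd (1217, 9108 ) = 1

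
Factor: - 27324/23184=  - 2^( - 2) * 3^1*7^ ( - 1)*11^1= - 33/28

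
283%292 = 283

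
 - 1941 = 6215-8156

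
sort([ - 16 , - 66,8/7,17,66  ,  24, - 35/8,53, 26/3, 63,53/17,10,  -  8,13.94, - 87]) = [ - 87, - 66,- 16,  -  8,-35/8,8/7,53/17,26/3, 10,13.94, 17,24,53,63, 66] 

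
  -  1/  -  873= 1/873 = 0.00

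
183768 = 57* 3224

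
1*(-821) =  - 821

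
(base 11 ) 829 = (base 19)2eb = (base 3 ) 1101000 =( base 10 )999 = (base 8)1747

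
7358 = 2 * 3679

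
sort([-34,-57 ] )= [- 57 , - 34]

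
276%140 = 136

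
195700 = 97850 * 2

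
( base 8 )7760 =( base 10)4080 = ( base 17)e20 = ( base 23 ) 7G9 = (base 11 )307a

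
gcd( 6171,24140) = 17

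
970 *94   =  91180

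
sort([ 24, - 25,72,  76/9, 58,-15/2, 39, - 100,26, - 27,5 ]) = [  -  100, - 27, - 25, - 15/2, 5,76/9,  24, 26, 39, 58,72]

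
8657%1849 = 1261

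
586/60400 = 293/30200 = 0.01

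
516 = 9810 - 9294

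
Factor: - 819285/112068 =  - 965/132 = - 2^( - 2) * 3^( - 1 ) * 5^1*11^( - 1 )*193^1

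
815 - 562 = 253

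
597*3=1791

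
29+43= 72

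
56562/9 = 6284 + 2/3=6284.67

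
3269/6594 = 467/942 = 0.50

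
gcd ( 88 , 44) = 44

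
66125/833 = 66125/833 = 79.38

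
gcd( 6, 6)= 6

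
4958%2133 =692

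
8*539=4312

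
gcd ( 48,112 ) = 16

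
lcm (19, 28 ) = 532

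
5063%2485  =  93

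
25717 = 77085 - 51368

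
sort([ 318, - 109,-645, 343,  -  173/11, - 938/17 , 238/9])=[ - 645, - 109, - 938/17, - 173/11,238/9,318, 343 ]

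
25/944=25/944 = 0.03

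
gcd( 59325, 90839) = 7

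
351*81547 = 28622997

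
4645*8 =37160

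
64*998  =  63872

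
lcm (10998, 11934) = 560898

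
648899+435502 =1084401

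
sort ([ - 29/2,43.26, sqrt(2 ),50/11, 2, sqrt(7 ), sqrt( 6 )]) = [ - 29/2,sqrt ( 2 ), 2,sqrt(6),  sqrt (7),50/11, 43.26 ] 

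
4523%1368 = 419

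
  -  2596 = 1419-4015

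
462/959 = 66/137 = 0.48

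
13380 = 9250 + 4130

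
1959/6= 326 + 1/2  =  326.50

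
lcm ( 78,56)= 2184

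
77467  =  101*767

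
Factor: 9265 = 5^1 * 17^1 * 109^1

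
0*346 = 0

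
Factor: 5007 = 3^1*1669^1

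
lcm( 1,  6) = 6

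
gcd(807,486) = 3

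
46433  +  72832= 119265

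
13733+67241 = 80974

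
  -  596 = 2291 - 2887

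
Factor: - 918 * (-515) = 2^1*3^3*5^1 * 17^1*103^1 = 472770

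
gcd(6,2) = 2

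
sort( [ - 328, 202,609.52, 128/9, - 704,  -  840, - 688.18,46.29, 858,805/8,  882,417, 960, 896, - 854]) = [  -  854,-840 ,-704, - 688.18, - 328, 128/9, 46.29, 805/8, 202,417, 609.52, 858,882, 896, 960]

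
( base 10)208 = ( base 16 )D0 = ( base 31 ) 6M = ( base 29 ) 75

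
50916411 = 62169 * 819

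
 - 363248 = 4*(-90812)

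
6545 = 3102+3443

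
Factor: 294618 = 2^1*3^1*49103^1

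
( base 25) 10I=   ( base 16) 283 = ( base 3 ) 212211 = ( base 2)1010000011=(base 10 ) 643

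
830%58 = 18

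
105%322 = 105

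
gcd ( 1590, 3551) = 53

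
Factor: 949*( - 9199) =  - 8729851 = - 13^1*73^1*9199^1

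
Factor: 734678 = 2^1 * 7^1 * 97^1*541^1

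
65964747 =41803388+24161359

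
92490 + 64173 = 156663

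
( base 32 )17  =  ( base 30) 19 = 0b100111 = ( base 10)39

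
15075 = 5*3015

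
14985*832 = 12467520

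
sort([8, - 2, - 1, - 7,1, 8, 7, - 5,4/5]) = [ - 7,  -  5, - 2, - 1, 4/5, 1, 7, 8, 8] 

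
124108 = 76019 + 48089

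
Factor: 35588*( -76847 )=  -2734831036 = -  2^2*7^1*31^1 * 41^1*76847^1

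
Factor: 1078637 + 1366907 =2^3*23^1 * 13291^1 = 2445544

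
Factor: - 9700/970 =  - 10 = - 2^1*5^1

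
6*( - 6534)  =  -39204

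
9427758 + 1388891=10816649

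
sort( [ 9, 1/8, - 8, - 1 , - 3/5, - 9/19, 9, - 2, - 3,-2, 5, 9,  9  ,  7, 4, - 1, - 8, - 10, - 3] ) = [ - 10, - 8, - 8,-3, - 3 , - 2, - 2, - 1,-1 , - 3/5,-9/19, 1/8, 4, 5, 7, 9, 9,9 , 9 ] 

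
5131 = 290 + 4841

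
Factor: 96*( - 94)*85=-767040 = -2^6*3^1*5^1*17^1* 47^1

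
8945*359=3211255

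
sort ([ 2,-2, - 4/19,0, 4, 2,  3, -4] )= [ - 4,-2, -4/19, 0,  2,2, 3, 4] 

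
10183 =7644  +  2539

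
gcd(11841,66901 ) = 1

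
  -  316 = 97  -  413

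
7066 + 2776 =9842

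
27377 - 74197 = -46820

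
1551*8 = 12408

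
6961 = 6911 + 50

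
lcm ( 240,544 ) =8160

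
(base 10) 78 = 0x4E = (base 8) 116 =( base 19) 42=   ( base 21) 3F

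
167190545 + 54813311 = 222003856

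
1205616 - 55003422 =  - 53797806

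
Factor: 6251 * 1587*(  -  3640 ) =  - 36110026680=-2^3 * 3^1*5^1 * 7^2*13^1* 19^1*23^2 * 47^1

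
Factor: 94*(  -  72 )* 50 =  - 338400 = -  2^5*3^2*5^2*47^1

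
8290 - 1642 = 6648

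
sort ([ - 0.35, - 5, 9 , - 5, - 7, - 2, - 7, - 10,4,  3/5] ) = [-10, -7 , - 7, - 5, - 5, - 2, - 0.35,  3/5,  4,9]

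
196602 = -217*(  -  906)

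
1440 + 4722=6162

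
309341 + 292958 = 602299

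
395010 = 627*630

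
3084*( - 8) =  - 24672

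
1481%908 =573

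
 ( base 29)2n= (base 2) 1010001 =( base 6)213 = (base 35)2b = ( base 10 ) 81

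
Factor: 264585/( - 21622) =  - 2^( - 1 )*3^1*5^1*19^(-1 )*31^1 = - 465/38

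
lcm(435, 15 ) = 435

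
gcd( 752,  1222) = 94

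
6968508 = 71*98148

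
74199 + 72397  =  146596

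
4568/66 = 2284/33  =  69.21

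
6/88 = 3/44 = 0.07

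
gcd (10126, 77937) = 83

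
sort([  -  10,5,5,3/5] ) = [ - 10,3/5,5,5 ]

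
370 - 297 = 73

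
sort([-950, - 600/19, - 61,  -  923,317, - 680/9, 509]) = [  -  950, - 923,  -  680/9,-61, - 600/19  ,  317, 509]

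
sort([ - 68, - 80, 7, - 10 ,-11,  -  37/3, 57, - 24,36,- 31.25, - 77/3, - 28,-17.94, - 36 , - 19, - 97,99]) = [ - 97,-80 , - 68, - 36, - 31.25,-28 ,- 77/3,- 24,  -  19, - 17.94 , - 37/3, - 11 , - 10,7,36, 57,99 ]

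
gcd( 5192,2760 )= 8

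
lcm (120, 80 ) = 240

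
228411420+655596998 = 884008418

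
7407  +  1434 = 8841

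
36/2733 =12/911 = 0.01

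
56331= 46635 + 9696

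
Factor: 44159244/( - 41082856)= - 2^ ( - 1)*3^1*881^1*4177^1*5135357^( - 1 ) = -11039811/10270714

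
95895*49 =4698855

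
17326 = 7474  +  9852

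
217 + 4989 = 5206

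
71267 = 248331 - 177064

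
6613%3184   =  245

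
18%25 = 18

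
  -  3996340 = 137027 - 4133367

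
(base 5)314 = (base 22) 3I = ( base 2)1010100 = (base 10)84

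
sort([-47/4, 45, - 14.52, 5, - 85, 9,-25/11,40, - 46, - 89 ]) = [  -  89, - 85,- 46, - 14.52, -47/4, - 25/11,5, 9,40, 45] 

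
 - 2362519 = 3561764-5924283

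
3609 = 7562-3953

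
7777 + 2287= 10064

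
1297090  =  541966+755124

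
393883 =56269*7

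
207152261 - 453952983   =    -  246800722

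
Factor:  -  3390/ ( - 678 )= 5^1=5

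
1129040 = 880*1283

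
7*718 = 5026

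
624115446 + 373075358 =997190804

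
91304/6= 15217 +1/3 = 15217.33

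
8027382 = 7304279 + 723103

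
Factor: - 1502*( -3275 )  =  4919050 =2^1*5^2*131^1*751^1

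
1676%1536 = 140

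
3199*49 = 156751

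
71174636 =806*88306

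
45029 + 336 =45365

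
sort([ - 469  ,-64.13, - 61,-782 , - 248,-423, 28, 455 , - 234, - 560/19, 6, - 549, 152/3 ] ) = [ - 782, - 549, - 469, - 423 , - 248, - 234,-64.13, - 61, - 560/19, 6,28 , 152/3,455 ] 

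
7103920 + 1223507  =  8327427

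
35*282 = 9870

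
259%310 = 259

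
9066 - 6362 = 2704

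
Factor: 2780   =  2^2*5^1*139^1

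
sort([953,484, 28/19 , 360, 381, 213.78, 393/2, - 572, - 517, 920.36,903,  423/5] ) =[-572, - 517, 28/19, 423/5, 393/2,  213.78, 360, 381,  484, 903, 920.36, 953 ]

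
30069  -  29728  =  341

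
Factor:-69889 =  - 47^1*1487^1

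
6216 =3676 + 2540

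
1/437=1/437 = 0.00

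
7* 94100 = 658700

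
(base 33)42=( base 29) 4I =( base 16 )86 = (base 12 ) b2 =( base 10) 134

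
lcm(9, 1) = 9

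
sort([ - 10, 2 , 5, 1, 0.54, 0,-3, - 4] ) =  [  -  10, - 4,  -  3,0,  0.54,  1,2, 5 ]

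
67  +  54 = 121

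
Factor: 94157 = 7^1*13451^1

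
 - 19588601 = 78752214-98340815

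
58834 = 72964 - 14130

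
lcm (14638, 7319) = 14638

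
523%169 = 16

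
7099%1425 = 1399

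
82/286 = 41/143 =0.29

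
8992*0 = 0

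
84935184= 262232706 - 177297522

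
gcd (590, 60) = 10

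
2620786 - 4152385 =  - 1531599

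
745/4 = 186 + 1/4 = 186.25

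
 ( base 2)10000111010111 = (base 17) 1CGA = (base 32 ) 8en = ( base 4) 2013113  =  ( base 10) 8663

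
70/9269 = 70/9269  =  0.01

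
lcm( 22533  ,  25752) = 180264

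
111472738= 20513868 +90958870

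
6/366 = 1/61 = 0.02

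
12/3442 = 6/1721 = 0.00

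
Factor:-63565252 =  - 2^2*31^1*41^1*12503^1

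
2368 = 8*296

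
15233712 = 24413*624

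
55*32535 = 1789425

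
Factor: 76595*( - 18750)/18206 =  - 3^1*5^6  *9103^(-1)*15319^1 = - 718078125/9103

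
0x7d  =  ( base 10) 125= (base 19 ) 6B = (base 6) 325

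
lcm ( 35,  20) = 140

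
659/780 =659/780 =0.84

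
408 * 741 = 302328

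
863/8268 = 863/8268 = 0.10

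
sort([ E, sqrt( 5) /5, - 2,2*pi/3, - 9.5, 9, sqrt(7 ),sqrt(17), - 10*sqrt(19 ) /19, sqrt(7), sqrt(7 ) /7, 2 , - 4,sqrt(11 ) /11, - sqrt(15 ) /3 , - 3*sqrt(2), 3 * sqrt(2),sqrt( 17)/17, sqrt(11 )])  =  [ - 9.5 , - 3*sqrt (2 ),-4,-10*sqrt( 19) /19,-2, - sqrt(15)/3,sqrt(17)/17, sqrt(11 ) /11, sqrt(7 ) /7,sqrt( 5 ) /5, 2, 2*pi/3, sqrt(7 ), sqrt(7 ), E, sqrt( 11 ), sqrt(17)  ,  3 * sqrt( 2 ),9 ]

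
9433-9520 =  -87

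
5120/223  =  22 + 214/223 = 22.96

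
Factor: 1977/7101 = 659/2367=3^( - 2)*263^( - 1 )*659^1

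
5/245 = 1/49 = 0.02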